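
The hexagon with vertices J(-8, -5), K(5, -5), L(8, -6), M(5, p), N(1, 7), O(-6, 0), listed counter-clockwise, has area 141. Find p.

Write out the shoelace sum; only the two edges meeting at M involve p:
2·Area = [(8·p − 5·(-6)) + (5·7 − 1·p)] + 147
       = 7·p + 212 = 282
⇒ p = 10.

10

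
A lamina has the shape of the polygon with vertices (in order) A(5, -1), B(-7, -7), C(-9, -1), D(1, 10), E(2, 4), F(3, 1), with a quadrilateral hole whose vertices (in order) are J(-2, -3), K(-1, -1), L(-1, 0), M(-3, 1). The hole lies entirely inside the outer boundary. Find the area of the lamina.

Outer boundary:
Apply Gauss's area formula: 2A = Σ (x_i·y_{i+1} − x_{i+1}·y_i), indices taken mod 6.
Cross-terms: -42, -56, -89, -16, -10, -8  ⇒  Σ = -221
Area = |Σ|/2 = 110.5.
Hole:
Apply Gauss's area formula: 2A = Σ (x_i·y_{i+1} − x_{i+1}·y_i), indices taken mod 4.
Cross-terms: -1, -1, -1, 11  ⇒  Σ = 8
Area = |Σ|/2 = 4.
Net area = 110.5 − 4 = 106.5.

106.5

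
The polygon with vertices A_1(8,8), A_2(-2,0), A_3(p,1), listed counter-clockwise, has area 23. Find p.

The doubled signed area Σ (x_i y_{i+1} − x_{i+1} y_i) is linear in p.
With p=0 it equals 6; the coefficient of p is 8 (from the two edges through A_3).
So 8·p + 6 = 2·23 = 46 ⇒ p = 5.

5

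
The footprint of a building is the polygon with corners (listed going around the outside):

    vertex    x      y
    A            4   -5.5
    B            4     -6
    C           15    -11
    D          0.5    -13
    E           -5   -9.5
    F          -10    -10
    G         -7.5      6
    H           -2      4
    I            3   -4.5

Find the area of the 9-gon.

Apply Gauss's area formula: 2A = Σ (x_i·y_{i+1} − x_{i+1}·y_i), indices taken mod 9.
Σ = (-2) + (46) + (-189.5) + (-69.75) + (-45) + (-135) + (-18) + (-3) + (1.5) = -414.75
Area = |Σ|/2 = 207.375.

207.375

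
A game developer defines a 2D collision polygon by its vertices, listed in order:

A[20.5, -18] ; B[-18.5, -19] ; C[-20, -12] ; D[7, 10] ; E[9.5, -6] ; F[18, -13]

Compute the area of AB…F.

Apply Gauss's area formula: 2A = Σ (x_i·y_{i+1} − x_{i+1}·y_i), indices taken mod 6.
Σ = (-722.5) + (-158) + (-116) + (-137) + (-15.5) + (-57.5) = -1206.5
Area = |Σ|/2 = 603.25.

603.25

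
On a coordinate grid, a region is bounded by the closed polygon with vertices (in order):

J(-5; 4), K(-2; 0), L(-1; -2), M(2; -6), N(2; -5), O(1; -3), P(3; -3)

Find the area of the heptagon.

13

Apply the shoelace (surveyor's) formula: 2A = Σ (x_i·y_{i+1} − x_{i+1}·y_i), indices taken mod 7.
Cross-terms: 8, 4, 10, 2, -1, 6, -3  ⇒  Σ = 26
Area = |Σ|/2 = 13.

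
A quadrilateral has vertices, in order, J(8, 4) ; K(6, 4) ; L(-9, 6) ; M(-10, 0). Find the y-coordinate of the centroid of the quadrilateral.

Apply Gauss's area formula. First the cross-terms c_i = x_i·y_{i+1} − x_{i+1}·y_i:
  8, 72, 60, -40  ⇒  2A = 100, A = 50.
Then Σ (y_i + y_{i+1})·c_i = 984, so ȳ = 984 / (6·50) = 3.28.

3.28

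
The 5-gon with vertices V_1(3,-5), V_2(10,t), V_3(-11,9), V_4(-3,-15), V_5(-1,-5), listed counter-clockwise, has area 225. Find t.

7

Write out the shoelace sum; only the two edges meeting at V_2 involve t:
2·Area = [(3·t − 10·(-5)) + (10·9 − (-11)·t)] + 212
       = 14·t + 352 = 450
⇒ t = 7.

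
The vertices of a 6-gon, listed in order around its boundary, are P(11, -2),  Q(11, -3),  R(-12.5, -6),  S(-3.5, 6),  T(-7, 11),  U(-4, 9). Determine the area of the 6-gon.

158.5

Σ = (-11) + (-103.5) + (-96) + (3.5) + (-19) + (-91) = -317
Area = |Σ|/2 = 158.5.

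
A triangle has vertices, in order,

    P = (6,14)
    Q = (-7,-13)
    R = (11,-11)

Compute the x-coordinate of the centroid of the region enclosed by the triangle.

Apply Gauss's area formula. First the cross-terms c_i = x_i·y_{i+1} − x_{i+1}·y_i:
  20, 220, 220  ⇒  2A = 460, A = 230.
Then Σ (x_i + x_{i+1})·c_i = 4600, so x̄ = 4600 / (6·230) = 10/3.

10/3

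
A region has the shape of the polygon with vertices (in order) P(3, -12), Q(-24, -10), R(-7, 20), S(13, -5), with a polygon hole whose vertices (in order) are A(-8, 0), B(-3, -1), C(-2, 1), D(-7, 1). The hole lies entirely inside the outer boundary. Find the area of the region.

609

Outer boundary:
Apply the surveyor's formula: 2A = Σ (x_i·y_{i+1} − x_{i+1}·y_i), indices taken mod 4.
P→Q: (3)(-10) − (-24)(-12) = -318
Q→R: (-24)(20) − (-7)(-10) = -550
R→S: (-7)(-5) − (13)(20) = -225
S→P: (13)(-12) − (3)(-5) = -141
Σ = -1234
Area = |Σ|/2 = 617.
Hole:
Apply the surveyor's formula: 2A = Σ (x_i·y_{i+1} − x_{i+1}·y_i), indices taken mod 4.
Σ = (8) + (-5) + (5) + (8) = 16
Area = |Σ|/2 = 8.
Net area = 617 − 8 = 609.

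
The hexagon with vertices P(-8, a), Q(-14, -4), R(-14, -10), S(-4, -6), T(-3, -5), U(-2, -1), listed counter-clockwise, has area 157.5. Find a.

14

Write out the shoelace sum; only the two edges meeting at P involve a:
2·Area = [((-2)·a − (-8)·(-1)) + ((-8)·(-4) − (-14)·a)] + 123
       = 12·a + 147 = 315
⇒ a = 14.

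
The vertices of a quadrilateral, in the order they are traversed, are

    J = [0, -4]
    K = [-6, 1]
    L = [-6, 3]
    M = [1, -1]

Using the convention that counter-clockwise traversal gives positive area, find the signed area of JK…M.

Apply the shoelace (surveyor's) formula: 2A = Σ (x_i·y_{i+1} − x_{i+1}·y_i), indices taken mod 4.
Cross-terms: -24, -12, 3, -4  ⇒  Σ = -37
Signed area = Σ/2 = -18.5 (negative ⇒ clockwise traversal).

-18.5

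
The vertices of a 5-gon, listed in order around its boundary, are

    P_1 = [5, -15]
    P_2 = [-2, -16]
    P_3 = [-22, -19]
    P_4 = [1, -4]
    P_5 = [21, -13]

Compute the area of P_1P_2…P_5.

P_1→P_2: (5)(-16) − (-2)(-15) = -110
P_2→P_3: (-2)(-19) − (-22)(-16) = -314
P_3→P_4: (-22)(-4) − (1)(-19) = 107
P_4→P_5: (1)(-13) − (21)(-4) = 71
P_5→P_1: (21)(-15) − (5)(-13) = -250
Σ = -496
Area = |Σ|/2 = 248.

248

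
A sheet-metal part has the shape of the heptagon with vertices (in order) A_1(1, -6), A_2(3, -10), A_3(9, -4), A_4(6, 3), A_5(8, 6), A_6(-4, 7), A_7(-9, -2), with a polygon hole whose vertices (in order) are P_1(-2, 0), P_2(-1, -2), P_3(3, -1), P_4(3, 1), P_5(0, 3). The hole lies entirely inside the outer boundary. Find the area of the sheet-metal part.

162

Outer boundary:
Σ = (8) + (78) + (51) + (12) + (80) + (71) + (56) = 356
Area = |Σ|/2 = 178.
Hole:
Cross-terms: 4, 7, 6, 9, 6  ⇒  Σ = 32
Area = |Σ|/2 = 16.
Net area = 178 − 16 = 162.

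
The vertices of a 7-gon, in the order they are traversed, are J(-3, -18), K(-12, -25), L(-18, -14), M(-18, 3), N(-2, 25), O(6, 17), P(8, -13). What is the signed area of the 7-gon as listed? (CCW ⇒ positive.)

Cross-terms: -141, -282, -306, -444, -184, -214, -183  ⇒  Σ = -1754
Signed area = Σ/2 = -877 (negative ⇒ clockwise traversal).

-877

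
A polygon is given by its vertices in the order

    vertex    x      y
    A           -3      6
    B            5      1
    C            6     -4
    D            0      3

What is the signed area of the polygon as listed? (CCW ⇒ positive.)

-16

A→B: (-3)(1) − (5)(6) = -33
B→C: (5)(-4) − (6)(1) = -26
C→D: (6)(3) − (0)(-4) = 18
D→A: (0)(6) − (-3)(3) = 9
Σ = -32
Signed area = Σ/2 = -16 (negative ⇒ clockwise traversal).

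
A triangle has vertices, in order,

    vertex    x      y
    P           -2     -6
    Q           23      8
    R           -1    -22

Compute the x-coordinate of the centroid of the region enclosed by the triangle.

Apply Gauss's area formula. First the cross-terms c_i = x_i·y_{i+1} − x_{i+1}·y_i:
  122, -498, -38  ⇒  2A = -414, A = -207.
Then Σ (x_i + x_{i+1})·c_i = -8280, so x̄ = -8280 / (6·(-207)) = 20/3.

20/3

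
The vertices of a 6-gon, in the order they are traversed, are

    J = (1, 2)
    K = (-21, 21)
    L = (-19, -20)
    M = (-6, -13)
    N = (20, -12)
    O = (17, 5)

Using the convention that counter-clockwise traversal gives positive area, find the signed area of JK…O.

837

Apply the surveyor's formula: 2A = Σ (x_i·y_{i+1} − x_{i+1}·y_i), indices taken mod 6.
Σ = (63) + (819) + (127) + (332) + (304) + (29) = 1674
Signed area = Σ/2 = 837 (positive ⇒ counter-clockwise traversal).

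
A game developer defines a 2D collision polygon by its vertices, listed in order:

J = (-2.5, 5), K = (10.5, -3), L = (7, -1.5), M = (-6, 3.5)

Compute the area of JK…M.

J→K: (-2.5)(-3) − (10.5)(5) = -45
K→L: (10.5)(-1.5) − (7)(-3) = 5.25
L→M: (7)(3.5) − (-6)(-1.5) = 15.5
M→J: (-6)(5) − (-2.5)(3.5) = -21.25
Σ = -45.5
Area = |Σ|/2 = 22.75.

22.75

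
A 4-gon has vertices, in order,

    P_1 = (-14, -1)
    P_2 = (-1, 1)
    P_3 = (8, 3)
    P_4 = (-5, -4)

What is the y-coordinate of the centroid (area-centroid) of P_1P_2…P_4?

-38/47

Apply the surveyor's formula. First the cross-terms c_i = x_i·y_{i+1} − x_{i+1}·y_i:
  -15, -11, -17, -51  ⇒  2A = -94, A = -47.
Then Σ (y_i + y_{i+1})·c_i = 228, so ȳ = 228 / (6·(-47)) = -38/47.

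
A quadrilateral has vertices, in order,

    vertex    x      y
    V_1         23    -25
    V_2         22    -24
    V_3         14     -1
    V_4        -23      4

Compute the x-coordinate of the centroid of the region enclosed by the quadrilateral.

Apply the shoelace (surveyor's) formula. First the cross-terms c_i = x_i·y_{i+1} − x_{i+1}·y_i:
  -2, 314, 33, 483  ⇒  2A = 828, A = 414.
Then Σ (x_i + x_{i+1})·c_i = 10917, so x̄ = 10917 / (6·414) = 1213/276.

1213/276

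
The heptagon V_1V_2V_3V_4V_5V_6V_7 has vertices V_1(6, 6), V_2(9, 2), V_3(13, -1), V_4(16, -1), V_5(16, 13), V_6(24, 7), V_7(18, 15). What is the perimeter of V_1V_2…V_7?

62

|V_1V_2| = √((3)² + (-4)²) = √25 = 5
|V_2V_3| = √((4)² + (-3)²) = √25 = 5
|V_3V_4| = √((3)² + (0)²) = √9 = 3
|V_4V_5| = √((0)² + (14)²) = √196 = 14
|V_5V_6| = √((8)² + (-6)²) = √100 = 10
|V_6V_7| = √((-6)² + (8)²) = √100 = 10
|V_7V_1| = √((-12)² + (-9)²) = √225 = 15
Perimeter = 5 + 5 + 3 + 14 + 10 + 10 + 15 = 62.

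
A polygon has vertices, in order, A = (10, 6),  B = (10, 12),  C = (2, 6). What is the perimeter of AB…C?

|AB| = √((0)² + (6)²) = √36 = 6
|BC| = √((-8)² + (-6)²) = √100 = 10
|CA| = √((8)² + (0)²) = √64 = 8
Perimeter = 6 + 10 + 8 = 24.

24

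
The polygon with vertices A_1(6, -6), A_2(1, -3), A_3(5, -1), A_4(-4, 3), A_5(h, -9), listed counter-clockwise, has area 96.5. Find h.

-10

Write out the shoelace sum; only the two edges meeting at A_5 involve h:
2·Area = [((-4)·(-9) − h·3) + (h·(-6) − 6·(-9))] + 13
       = -9·h + 103 = 193
⇒ h = -10.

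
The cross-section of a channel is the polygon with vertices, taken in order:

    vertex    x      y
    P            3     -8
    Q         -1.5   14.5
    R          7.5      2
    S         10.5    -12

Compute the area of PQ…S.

119.625

Apply the shoelace (surveyor's) formula: 2A = Σ (x_i·y_{i+1} − x_{i+1}·y_i), indices taken mod 4.
Cross-terms: 31.5, -111.75, -111, -48  ⇒  Σ = -239.25
Area = |Σ|/2 = 119.625.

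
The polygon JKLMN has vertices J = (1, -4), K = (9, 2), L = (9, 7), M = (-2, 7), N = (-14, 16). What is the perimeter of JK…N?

|JK| = √((8)² + (6)²) = √100 = 10
|KL| = √((0)² + (5)²) = √25 = 5
|LM| = √((-11)² + (0)²) = √121 = 11
|MN| = √((-12)² + (9)²) = √225 = 15
|NJ| = √((15)² + (-20)²) = √625 = 25
Perimeter = 10 + 5 + 11 + 15 + 25 = 66.

66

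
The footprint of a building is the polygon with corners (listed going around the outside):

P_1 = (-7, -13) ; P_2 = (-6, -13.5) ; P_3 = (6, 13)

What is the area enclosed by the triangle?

16.25

Cross-terms: 16.5, 3, 13  ⇒  Σ = 32.5
Area = |Σ|/2 = 16.25.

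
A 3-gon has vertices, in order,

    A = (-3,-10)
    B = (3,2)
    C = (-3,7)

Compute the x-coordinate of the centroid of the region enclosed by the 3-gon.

-1

Apply the surveyor's formula. First the cross-terms c_i = x_i·y_{i+1} − x_{i+1}·y_i:
  24, 27, 51  ⇒  2A = 102, A = 51.
Then Σ (x_i + x_{i+1})·c_i = -306, so x̄ = -306 / (6·51) = -1.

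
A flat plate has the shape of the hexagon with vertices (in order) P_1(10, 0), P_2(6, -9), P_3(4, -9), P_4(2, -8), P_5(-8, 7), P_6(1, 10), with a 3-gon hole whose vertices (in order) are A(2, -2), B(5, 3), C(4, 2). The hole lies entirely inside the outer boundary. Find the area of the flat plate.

Outer boundary:
P_1→P_2: (10)(-9) − (6)(0) = -90
P_2→P_3: (6)(-9) − (4)(-9) = -18
P_3→P_4: (4)(-8) − (2)(-9) = -14
P_4→P_5: (2)(7) − (-8)(-8) = -50
P_5→P_6: (-8)(10) − (1)(7) = -87
P_6→P_1: (1)(0) − (10)(10) = -100
Σ = -359
Area = |Σ|/2 = 179.5.
Hole:
Apply the surveyor's formula: 2A = Σ (x_i·y_{i+1} − x_{i+1}·y_i), indices taken mod 3.
Cross-terms: 16, -2, -12  ⇒  Σ = 2
Area = |Σ|/2 = 1.
Net area = 179.5 − 1 = 178.5.

178.5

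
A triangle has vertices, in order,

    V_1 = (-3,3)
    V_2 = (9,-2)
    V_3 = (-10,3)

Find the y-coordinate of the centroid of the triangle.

4/3

Apply Gauss's area formula. First the cross-terms c_i = x_i·y_{i+1} − x_{i+1}·y_i:
  -21, 7, -21  ⇒  2A = -35, A = -17.5.
Then Σ (y_i + y_{i+1})·c_i = -140, so ȳ = -140 / (6·(-17.5)) = 4/3.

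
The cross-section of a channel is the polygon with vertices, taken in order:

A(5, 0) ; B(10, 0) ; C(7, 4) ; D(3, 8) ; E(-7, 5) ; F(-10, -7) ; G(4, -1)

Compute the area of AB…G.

Σ = (0) + (40) + (44) + (71) + (99) + (38) + (5) = 297
Area = |Σ|/2 = 148.5.

148.5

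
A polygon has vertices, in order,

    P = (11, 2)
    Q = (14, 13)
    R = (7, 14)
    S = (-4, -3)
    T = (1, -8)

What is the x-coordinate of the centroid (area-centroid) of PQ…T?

308/57

Apply the shoelace formula. First the cross-terms c_i = x_i·y_{i+1} − x_{i+1}·y_i:
  115, 105, 35, 35, 90  ⇒  2A = 380, A = 190.
Then Σ (x_i + x_{i+1})·c_i = 6160, so x̄ = 6160 / (6·190) = 308/57.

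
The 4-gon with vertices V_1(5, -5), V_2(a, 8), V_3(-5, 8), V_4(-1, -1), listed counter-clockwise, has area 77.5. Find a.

4

The doubled signed area Σ (x_i y_{i+1} − x_{i+1} y_i) is linear in a.
With a=0 it equals 103; the coefficient of a is 13 (from the two edges through V_2).
So 13·a + 103 = 2·77.5 = 155 ⇒ a = 4.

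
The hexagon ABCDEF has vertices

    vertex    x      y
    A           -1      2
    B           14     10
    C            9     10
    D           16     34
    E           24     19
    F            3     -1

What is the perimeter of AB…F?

|AB| = √((15)² + (8)²) = √289 = 17
|BC| = √((-5)² + (0)²) = √25 = 5
|CD| = √((7)² + (24)²) = √625 = 25
|DE| = √((8)² + (-15)²) = √289 = 17
|EF| = √((-21)² + (-20)²) = √841 = 29
|FA| = √((-4)² + (3)²) = √25 = 5
Perimeter = 17 + 5 + 25 + 17 + 29 + 5 = 98.

98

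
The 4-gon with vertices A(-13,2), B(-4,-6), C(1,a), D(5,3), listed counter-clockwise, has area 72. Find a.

0

Write out the shoelace sum; only the two edges meeting at C involve a:
2·Area = [((-4)·a − 1·(-6)) + (1·3 − 5·a)] + 135
       = -9·a + 144 = 144
⇒ a = 0.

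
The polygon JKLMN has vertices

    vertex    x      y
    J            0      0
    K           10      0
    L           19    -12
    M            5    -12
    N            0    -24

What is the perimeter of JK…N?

|JK| = √((10)² + (0)²) = √100 = 10
|KL| = √((9)² + (-12)²) = √225 = 15
|LM| = √((-14)² + (0)²) = √196 = 14
|MN| = √((-5)² + (-12)²) = √169 = 13
|NJ| = √((0)² + (24)²) = √576 = 24
Perimeter = 10 + 15 + 14 + 13 + 24 = 76.

76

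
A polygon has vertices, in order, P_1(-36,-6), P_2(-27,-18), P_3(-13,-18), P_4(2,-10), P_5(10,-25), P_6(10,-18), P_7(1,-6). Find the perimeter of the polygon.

122

|P_1P_2| = √((9)² + (-12)²) = √225 = 15
|P_2P_3| = √((14)² + (0)²) = √196 = 14
|P_3P_4| = √((15)² + (8)²) = √289 = 17
|P_4P_5| = √((8)² + (-15)²) = √289 = 17
|P_5P_6| = √((0)² + (7)²) = √49 = 7
|P_6P_7| = √((-9)² + (12)²) = √225 = 15
|P_7P_1| = √((-37)² + (0)²) = √1369 = 37
Perimeter = 15 + 14 + 17 + 17 + 7 + 15 + 37 = 122.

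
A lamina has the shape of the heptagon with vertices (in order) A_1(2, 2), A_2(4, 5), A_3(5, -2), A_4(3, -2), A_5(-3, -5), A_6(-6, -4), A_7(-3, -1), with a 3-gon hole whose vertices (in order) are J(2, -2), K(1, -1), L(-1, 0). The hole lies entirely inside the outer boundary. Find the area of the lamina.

41.5

Outer boundary:
Σ = (2) + (-33) + (-4) + (-21) + (-18) + (-6) + (-4) = -84
Area = |Σ|/2 = 42.
Hole:
Apply the shoelace formula: 2A = Σ (x_i·y_{i+1} − x_{i+1}·y_i), indices taken mod 3.
Σ = (0) + (-1) + (2) = 1
Area = |Σ|/2 = 0.5.
Net area = 42 − 0.5 = 41.5.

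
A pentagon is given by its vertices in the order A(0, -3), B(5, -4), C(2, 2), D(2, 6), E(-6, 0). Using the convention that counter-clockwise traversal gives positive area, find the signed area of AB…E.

Apply the shoelace (surveyor's) formula: 2A = Σ (x_i·y_{i+1} − x_{i+1}·y_i), indices taken mod 5.
A→B: (0)(-4) − (5)(-3) = 15
B→C: (5)(2) − (2)(-4) = 18
C→D: (2)(6) − (2)(2) = 8
D→E: (2)(0) − (-6)(6) = 36
E→A: (-6)(-3) − (0)(0) = 18
Σ = 95
Signed area = Σ/2 = 47.5 (positive ⇒ counter-clockwise traversal).

47.5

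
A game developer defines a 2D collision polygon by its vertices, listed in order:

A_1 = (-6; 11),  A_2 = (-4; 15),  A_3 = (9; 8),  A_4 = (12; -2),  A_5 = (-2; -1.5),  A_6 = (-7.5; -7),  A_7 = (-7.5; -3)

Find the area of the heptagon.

238.375

Apply the shoelace (surveyor's) formula: 2A = Σ (x_i·y_{i+1} − x_{i+1}·y_i), indices taken mod 7.
A_1→A_2: (-6)(15) − (-4)(11) = -46
A_2→A_3: (-4)(8) − (9)(15) = -167
A_3→A_4: (9)(-2) − (12)(8) = -114
A_4→A_5: (12)(-1.5) − (-2)(-2) = -22
A_5→A_6: (-2)(-7) − (-7.5)(-1.5) = 2.75
A_6→A_7: (-7.5)(-3) − (-7.5)(-7) = -30
A_7→A_1: (-7.5)(11) − (-6)(-3) = -100.5
Σ = -476.75
Area = |Σ|/2 = 238.375.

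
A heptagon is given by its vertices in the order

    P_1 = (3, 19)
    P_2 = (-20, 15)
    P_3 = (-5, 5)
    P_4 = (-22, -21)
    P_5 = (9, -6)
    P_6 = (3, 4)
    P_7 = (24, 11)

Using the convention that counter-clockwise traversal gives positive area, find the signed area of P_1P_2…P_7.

Cross-terms: 425, -25, 215, 321, 54, -63, 423  ⇒  Σ = 1350
Signed area = Σ/2 = 675 (positive ⇒ counter-clockwise traversal).

675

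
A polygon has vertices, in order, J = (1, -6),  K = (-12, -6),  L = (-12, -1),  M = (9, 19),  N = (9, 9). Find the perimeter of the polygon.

74

|JK| = √((-13)² + (0)²) = √169 = 13
|KL| = √((0)² + (5)²) = √25 = 5
|LM| = √((21)² + (20)²) = √841 = 29
|MN| = √((0)² + (-10)²) = √100 = 10
|NJ| = √((-8)² + (-15)²) = √289 = 17
Perimeter = 13 + 5 + 29 + 10 + 17 = 74.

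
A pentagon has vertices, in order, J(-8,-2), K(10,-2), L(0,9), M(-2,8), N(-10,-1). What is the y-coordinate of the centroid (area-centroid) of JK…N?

Apply Gauss's area formula. First the cross-terms c_i = x_i·y_{i+1} − x_{i+1}·y_i:
  36, 90, 18, 82, 12  ⇒  2A = 238, A = 119.
Then Σ (y_i + y_{i+1})·c_i = 1330, so ȳ = 1330 / (6·119) = 95/51.

95/51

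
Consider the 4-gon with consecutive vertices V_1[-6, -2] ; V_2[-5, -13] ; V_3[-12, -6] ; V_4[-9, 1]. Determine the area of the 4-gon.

50

Apply Gauss's area formula: 2A = Σ (x_i·y_{i+1} − x_{i+1}·y_i), indices taken mod 4.
Σ = (68) + (-126) + (-66) + (24) = -100
Area = |Σ|/2 = 50.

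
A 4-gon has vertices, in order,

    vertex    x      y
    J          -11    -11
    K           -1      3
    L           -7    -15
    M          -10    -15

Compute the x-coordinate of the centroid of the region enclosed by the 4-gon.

-20/3

Apply the surveyor's formula. First the cross-terms c_i = x_i·y_{i+1} − x_{i+1}·y_i:
  -44, 36, -45, -55  ⇒  2A = -108, A = -54.
Then Σ (x_i + x_{i+1})·c_i = 2160, so x̄ = 2160 / (6·(-54)) = -20/3.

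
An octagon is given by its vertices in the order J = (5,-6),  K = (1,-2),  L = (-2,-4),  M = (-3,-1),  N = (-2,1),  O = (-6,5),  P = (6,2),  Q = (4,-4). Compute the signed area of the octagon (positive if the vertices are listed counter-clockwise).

-54.5

Cross-terms: -4, -8, -10, -5, -4, -42, -32, -4  ⇒  Σ = -109
Signed area = Σ/2 = -54.5 (negative ⇒ clockwise traversal).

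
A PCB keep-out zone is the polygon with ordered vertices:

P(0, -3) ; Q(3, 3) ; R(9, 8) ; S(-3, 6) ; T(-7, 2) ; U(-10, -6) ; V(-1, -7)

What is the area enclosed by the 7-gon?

124.5

Apply the shoelace formula: 2A = Σ (x_i·y_{i+1} − x_{i+1}·y_i), indices taken mod 7.
P→Q: (0)(3) − (3)(-3) = 9
Q→R: (3)(8) − (9)(3) = -3
R→S: (9)(6) − (-3)(8) = 78
S→T: (-3)(2) − (-7)(6) = 36
T→U: (-7)(-6) − (-10)(2) = 62
U→V: (-10)(-7) − (-1)(-6) = 64
V→P: (-1)(-3) − (0)(-7) = 3
Σ = 249
Area = |Σ|/2 = 124.5.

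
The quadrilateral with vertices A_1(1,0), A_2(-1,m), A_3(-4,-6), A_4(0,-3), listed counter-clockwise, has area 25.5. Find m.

The doubled signed area Σ (x_i y_{i+1} − x_{i+1} y_i) is linear in m.
With m=0 it equals 21; the coefficient of m is 5 (from the two edges through A_2).
So 5·m + 21 = 2·25.5 = 51 ⇒ m = 6.

6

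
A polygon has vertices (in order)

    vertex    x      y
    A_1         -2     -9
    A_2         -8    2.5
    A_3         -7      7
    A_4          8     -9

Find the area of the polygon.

99.25

Apply the shoelace (surveyor's) formula: 2A = Σ (x_i·y_{i+1} − x_{i+1}·y_i), indices taken mod 4.
Cross-terms: -77, -38.5, 7, -90  ⇒  Σ = -198.5
Area = |Σ|/2 = 99.25.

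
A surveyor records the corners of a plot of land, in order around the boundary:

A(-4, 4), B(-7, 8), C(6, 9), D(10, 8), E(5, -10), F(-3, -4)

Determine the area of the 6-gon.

Apply the shoelace formula: 2A = Σ (x_i·y_{i+1} − x_{i+1}·y_i), indices taken mod 6.
Σ = (-4) + (-111) + (-42) + (-140) + (-50) + (-28) = -375
Area = |Σ|/2 = 187.5.

187.5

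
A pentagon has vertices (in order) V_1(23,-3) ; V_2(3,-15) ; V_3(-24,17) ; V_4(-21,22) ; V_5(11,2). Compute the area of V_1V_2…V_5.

Cross-terms: -336, -309, -171, -284, -79  ⇒  Σ = -1179
Area = |Σ|/2 = 589.5.

589.5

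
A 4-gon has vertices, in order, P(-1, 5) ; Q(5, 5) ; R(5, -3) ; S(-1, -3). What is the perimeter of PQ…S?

28

|PQ| = √((6)² + (0)²) = √36 = 6
|QR| = √((0)² + (-8)²) = √64 = 8
|RS| = √((-6)² + (0)²) = √36 = 6
|SP| = √((0)² + (8)²) = √64 = 8
Perimeter = 6 + 8 + 6 + 8 = 28.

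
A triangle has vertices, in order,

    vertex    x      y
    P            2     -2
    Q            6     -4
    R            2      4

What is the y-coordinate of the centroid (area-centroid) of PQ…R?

-2/3

Apply Gauss's area formula. First the cross-terms c_i = x_i·y_{i+1} − x_{i+1}·y_i:
  4, 32, -12  ⇒  2A = 24, A = 12.
Then Σ (y_i + y_{i+1})·c_i = -48, so ȳ = -48 / (6·12) = -2/3.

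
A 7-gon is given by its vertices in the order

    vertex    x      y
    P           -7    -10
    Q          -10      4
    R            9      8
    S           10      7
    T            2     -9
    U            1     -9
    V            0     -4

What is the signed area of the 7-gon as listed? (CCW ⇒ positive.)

Apply the shoelace (surveyor's) formula: 2A = Σ (x_i·y_{i+1} − x_{i+1}·y_i), indices taken mod 7.
Σ = (-128) + (-116) + (-17) + (-104) + (-9) + (-4) + (-28) = -406
Signed area = Σ/2 = -203 (negative ⇒ clockwise traversal).

-203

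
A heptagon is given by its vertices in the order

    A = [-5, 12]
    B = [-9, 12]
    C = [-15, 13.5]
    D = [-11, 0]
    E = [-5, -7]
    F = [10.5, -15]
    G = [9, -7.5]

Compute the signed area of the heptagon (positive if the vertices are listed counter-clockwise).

Apply the shoelace (surveyor's) formula: 2A = Σ (x_i·y_{i+1} − x_{i+1}·y_i), indices taken mod 7.
Σ = (48) + (58.5) + (148.5) + (77) + (148.5) + (56.25) + (70.5) = 607.25
Signed area = Σ/2 = 303.625 (positive ⇒ counter-clockwise traversal).

303.625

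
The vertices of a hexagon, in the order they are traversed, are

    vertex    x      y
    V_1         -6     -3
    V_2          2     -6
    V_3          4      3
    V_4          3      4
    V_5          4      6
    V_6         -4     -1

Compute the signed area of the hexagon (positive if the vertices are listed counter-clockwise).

53.5

Apply the surveyor's formula: 2A = Σ (x_i·y_{i+1} − x_{i+1}·y_i), indices taken mod 6.
Cross-terms: 42, 30, 7, 2, 20, 6  ⇒  Σ = 107
Signed area = Σ/2 = 53.5 (positive ⇒ counter-clockwise traversal).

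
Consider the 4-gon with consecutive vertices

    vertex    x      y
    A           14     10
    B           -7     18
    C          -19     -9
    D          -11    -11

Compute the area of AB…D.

Apply the shoelace (surveyor's) formula: 2A = Σ (x_i·y_{i+1} − x_{i+1}·y_i), indices taken mod 4.
Σ = (322) + (405) + (110) + (44) = 881
Area = |Σ|/2 = 440.5.

440.5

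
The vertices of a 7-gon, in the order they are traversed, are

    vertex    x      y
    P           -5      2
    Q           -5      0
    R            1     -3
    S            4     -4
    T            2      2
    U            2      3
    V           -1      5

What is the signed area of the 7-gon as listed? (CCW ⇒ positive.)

43.5

Cross-terms: 10, 15, 8, 16, 2, 13, 23  ⇒  Σ = 87
Signed area = Σ/2 = 43.5 (positive ⇒ counter-clockwise traversal).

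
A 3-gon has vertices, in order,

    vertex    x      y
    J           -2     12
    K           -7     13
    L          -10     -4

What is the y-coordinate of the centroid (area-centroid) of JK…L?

Apply Gauss's area formula. First the cross-terms c_i = x_i·y_{i+1} − x_{i+1}·y_i:
  58, 158, -128  ⇒  2A = 88, A = 44.
Then Σ (y_i + y_{i+1})·c_i = 1848, so ȳ = 1848 / (6·44) = 7.

7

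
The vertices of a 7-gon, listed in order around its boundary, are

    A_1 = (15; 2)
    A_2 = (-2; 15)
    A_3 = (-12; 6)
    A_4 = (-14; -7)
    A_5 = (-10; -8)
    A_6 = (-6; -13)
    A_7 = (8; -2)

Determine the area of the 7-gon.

Apply the surveyor's formula: 2A = Σ (x_i·y_{i+1} − x_{i+1}·y_i), indices taken mod 7.
Σ = (229) + (168) + (168) + (42) + (82) + (116) + (46) = 851
Area = |Σ|/2 = 425.5.

425.5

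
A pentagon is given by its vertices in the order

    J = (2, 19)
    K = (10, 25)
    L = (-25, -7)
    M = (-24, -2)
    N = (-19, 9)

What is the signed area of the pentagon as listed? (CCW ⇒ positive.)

Σ = (-140) + (555) + (-118) + (-254) + (-379) = -336
Signed area = Σ/2 = -168 (negative ⇒ clockwise traversal).

-168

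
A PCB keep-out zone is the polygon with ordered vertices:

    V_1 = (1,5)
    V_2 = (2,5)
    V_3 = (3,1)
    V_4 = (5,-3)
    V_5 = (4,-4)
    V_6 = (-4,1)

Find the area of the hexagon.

36.5

Apply the shoelace (surveyor's) formula: 2A = Σ (x_i·y_{i+1} − x_{i+1}·y_i), indices taken mod 6.
Σ = (-5) + (-13) + (-14) + (-8) + (-12) + (-21) = -73
Area = |Σ|/2 = 36.5.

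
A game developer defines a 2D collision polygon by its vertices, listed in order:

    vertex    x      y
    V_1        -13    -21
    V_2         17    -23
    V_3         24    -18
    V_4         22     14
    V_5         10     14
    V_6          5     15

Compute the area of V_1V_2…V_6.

986

Apply the shoelace formula: 2A = Σ (x_i·y_{i+1} − x_{i+1}·y_i), indices taken mod 6.
V_1→V_2: (-13)(-23) − (17)(-21) = 656
V_2→V_3: (17)(-18) − (24)(-23) = 246
V_3→V_4: (24)(14) − (22)(-18) = 732
V_4→V_5: (22)(14) − (10)(14) = 168
V_5→V_6: (10)(15) − (5)(14) = 80
V_6→V_1: (5)(-21) − (-13)(15) = 90
Σ = 1972
Area = |Σ|/2 = 986.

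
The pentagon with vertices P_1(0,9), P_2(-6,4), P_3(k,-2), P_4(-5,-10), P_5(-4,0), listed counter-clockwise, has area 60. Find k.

Write out the shoelace sum; only the two edges meeting at P_3 involve k:
2·Area = [((-6)·(-2) − k·4) + (k·(-10) − (-5)·(-2))] + -22
       = -14·k + -20 = 120
⇒ k = -10.

-10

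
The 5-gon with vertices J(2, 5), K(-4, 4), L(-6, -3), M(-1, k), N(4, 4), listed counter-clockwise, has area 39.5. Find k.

-1

Write out the shoelace sum; only the two edges meeting at M involve k:
2·Area = [((-6)·k − (-1)·(-3)) + ((-1)·4 − 4·k)] + 76
       = -10·k + 69 = 79
⇒ k = -1.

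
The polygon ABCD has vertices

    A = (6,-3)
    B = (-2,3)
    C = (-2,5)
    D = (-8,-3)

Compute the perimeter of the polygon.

|AB| = √((-8)² + (6)²) = √100 = 10
|BC| = √((0)² + (2)²) = √4 = 2
|CD| = √((-6)² + (-8)²) = √100 = 10
|DA| = √((14)² + (0)²) = √196 = 14
Perimeter = 10 + 2 + 10 + 14 = 36.

36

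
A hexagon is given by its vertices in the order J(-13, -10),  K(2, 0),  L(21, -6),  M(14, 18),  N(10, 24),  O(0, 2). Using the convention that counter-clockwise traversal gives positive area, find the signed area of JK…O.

336

Cross-terms: 20, -12, 462, 156, 20, 26  ⇒  Σ = 672
Signed area = Σ/2 = 336 (positive ⇒ counter-clockwise traversal).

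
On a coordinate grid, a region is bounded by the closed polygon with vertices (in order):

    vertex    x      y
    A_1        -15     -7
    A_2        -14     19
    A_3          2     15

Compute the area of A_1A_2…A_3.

210

Σ = (-383) + (-248) + (211) = -420
Area = |Σ|/2 = 210.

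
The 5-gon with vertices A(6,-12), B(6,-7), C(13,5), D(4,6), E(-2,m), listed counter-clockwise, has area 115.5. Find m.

Write out the shoelace sum; only the two edges meeting at E involve m:
2·Area = [(4·m − (-2)·6) + ((-2)·(-12) − 6·m)] + 209
       = -2·m + 245 = 231
⇒ m = 7.

7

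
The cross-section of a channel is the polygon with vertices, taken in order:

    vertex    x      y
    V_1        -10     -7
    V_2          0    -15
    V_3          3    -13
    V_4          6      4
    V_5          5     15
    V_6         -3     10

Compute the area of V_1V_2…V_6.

285.5

Apply the shoelace (surveyor's) formula: 2A = Σ (x_i·y_{i+1} − x_{i+1}·y_i), indices taken mod 6.
Σ = (150) + (45) + (90) + (70) + (95) + (121) = 571
Area = |Σ|/2 = 285.5.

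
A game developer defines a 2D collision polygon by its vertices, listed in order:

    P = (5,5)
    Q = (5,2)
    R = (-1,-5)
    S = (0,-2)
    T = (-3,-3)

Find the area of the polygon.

21

Σ = (-15) + (-23) + (2) + (-6) + (0) = -42
Area = |Σ|/2 = 21.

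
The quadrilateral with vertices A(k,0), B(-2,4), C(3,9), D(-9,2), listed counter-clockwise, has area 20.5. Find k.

-8

Write out the shoelace sum; only the two edges meeting at A involve k:
2·Area = [((-9)·0 − k·2) + (k·4 − (-2)·0)] + 57
       = 2·k + 57 = 41
⇒ k = -8.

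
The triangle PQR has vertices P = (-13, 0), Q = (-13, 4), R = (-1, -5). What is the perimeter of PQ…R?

32

|PQ| = √((0)² + (4)²) = √16 = 4
|QR| = √((12)² + (-9)²) = √225 = 15
|RP| = √((-12)² + (5)²) = √169 = 13
Perimeter = 4 + 15 + 13 = 32.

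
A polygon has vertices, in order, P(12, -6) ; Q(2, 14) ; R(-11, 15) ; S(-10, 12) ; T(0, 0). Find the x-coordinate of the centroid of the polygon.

Apply the shoelace (surveyor's) formula. First the cross-terms c_i = x_i·y_{i+1} − x_{i+1}·y_i:
  180, 184, 18, 0, 0  ⇒  2A = 382, A = 191.
Then Σ (x_i + x_{i+1})·c_i = 486, so x̄ = 486 / (6·191) = 81/191.

81/191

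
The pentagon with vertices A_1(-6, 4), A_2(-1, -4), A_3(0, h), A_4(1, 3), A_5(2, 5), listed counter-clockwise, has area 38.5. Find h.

The doubled signed area Σ (x_i y_{i+1} − x_{i+1} y_i) is linear in h.
With h=0 it equals 65; the coefficient of h is -2 (from the two edges through A_3).
So -2·h + 65 = 2·38.5 = 77 ⇒ h = -6.

-6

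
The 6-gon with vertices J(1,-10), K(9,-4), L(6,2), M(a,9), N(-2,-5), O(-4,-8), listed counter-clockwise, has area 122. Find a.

The doubled signed area Σ (x_i y_{i+1} − x_{i+1} y_i) is linear in a.
With a=0 it equals 244; the coefficient of a is -7 (from the two edges through M).
So -7·a + 244 = 2·122 = 244 ⇒ a = 0.

0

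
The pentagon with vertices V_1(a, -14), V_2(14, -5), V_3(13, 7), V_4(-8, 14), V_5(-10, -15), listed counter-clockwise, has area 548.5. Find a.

10

The doubled signed area Σ (x_i y_{i+1} − x_{i+1} y_i) is linear in a.
With a=0 it equals 997; the coefficient of a is 10 (from the two edges through V_1).
So 10·a + 997 = 2·548.5 = 1097 ⇒ a = 10.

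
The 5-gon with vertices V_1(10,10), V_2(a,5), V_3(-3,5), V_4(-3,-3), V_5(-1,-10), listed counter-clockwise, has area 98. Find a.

Write out the shoelace sum; only the two edges meeting at V_2 involve a:
2·Area = [(10·5 − a·10) + (a·5 − (-3)·5)] + 141
       = -5·a + 206 = 196
⇒ a = 2.

2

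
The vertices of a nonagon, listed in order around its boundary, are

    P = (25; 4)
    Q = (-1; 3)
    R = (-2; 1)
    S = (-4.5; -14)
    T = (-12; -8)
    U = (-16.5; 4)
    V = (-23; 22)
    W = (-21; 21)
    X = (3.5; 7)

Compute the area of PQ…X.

434.5

Apply the shoelace (surveyor's) formula: 2A = Σ (x_i·y_{i+1} − x_{i+1}·y_i), indices taken mod 9.
P→Q: (25)(3) − (-1)(4) = 79
Q→R: (-1)(1) − (-2)(3) = 5
R→S: (-2)(-14) − (-4.5)(1) = 32.5
S→T: (-4.5)(-8) − (-12)(-14) = -132
T→U: (-12)(4) − (-16.5)(-8) = -180
U→V: (-16.5)(22) − (-23)(4) = -271
V→W: (-23)(21) − (-21)(22) = -21
W→X: (-21)(7) − (3.5)(21) = -220.5
X→P: (3.5)(4) − (25)(7) = -161
Σ = -869
Area = |Σ|/2 = 434.5.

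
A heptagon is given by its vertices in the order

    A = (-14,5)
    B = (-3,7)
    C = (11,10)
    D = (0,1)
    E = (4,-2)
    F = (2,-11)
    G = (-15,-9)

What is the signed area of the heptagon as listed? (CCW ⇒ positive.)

A→B: (-14)(7) − (-3)(5) = -83
B→C: (-3)(10) − (11)(7) = -107
C→D: (11)(1) − (0)(10) = 11
D→E: (0)(-2) − (4)(1) = -4
E→F: (4)(-11) − (2)(-2) = -40
F→G: (2)(-9) − (-15)(-11) = -183
G→A: (-15)(5) − (-14)(-9) = -201
Σ = -607
Signed area = Σ/2 = -303.5 (negative ⇒ clockwise traversal).

-303.5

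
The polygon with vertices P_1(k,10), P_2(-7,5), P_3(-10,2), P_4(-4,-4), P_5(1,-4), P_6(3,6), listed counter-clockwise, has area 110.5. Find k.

Write out the shoelace sum; only the two edges meeting at P_1 involve k:
2·Area = [(3·10 − k·6) + (k·5 − (-7)·10)] + 122
       = -1·k + 222 = 221
⇒ k = 1.

1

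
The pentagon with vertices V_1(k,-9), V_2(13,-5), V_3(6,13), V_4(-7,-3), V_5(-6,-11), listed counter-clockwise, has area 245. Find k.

Write out the shoelace sum; only the two edges meeting at V_1 involve k:
2·Area = [((-6)·(-9) − k·(-11)) + (k·(-5) − 13·(-9))] + 331
       = 6·k + 502 = 490
⇒ k = -2.

-2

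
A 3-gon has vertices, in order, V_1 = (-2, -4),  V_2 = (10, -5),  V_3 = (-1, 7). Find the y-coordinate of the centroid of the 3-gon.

-2/3

Apply Gauss's area formula. First the cross-terms c_i = x_i·y_{i+1} − x_{i+1}·y_i:
  50, 65, 18  ⇒  2A = 133, A = 66.5.
Then Σ (y_i + y_{i+1})·c_i = -266, so ȳ = -266 / (6·66.5) = -2/3.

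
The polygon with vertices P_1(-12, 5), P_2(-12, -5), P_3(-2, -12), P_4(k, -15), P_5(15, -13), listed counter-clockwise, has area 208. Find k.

12

Write out the shoelace sum; only the two edges meeting at P_4 involve k:
2·Area = [((-2)·(-15) − k·(-12)) + (k·(-13) − 15·(-15))] + 173
       = -1·k + 428 = 416
⇒ k = 12.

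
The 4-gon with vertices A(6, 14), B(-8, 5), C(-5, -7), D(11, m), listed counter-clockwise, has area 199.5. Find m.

The doubled signed area Σ (x_i y_{i+1} − x_{i+1} y_i) is linear in m.
With m=0 it equals 454; the coefficient of m is -11 (from the two edges through D).
So -11·m + 454 = 2·199.5 = 399 ⇒ m = 5.

5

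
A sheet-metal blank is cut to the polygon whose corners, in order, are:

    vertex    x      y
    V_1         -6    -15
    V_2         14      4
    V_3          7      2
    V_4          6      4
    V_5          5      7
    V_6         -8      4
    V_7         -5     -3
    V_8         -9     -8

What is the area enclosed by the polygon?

222

Apply the shoelace formula: 2A = Σ (x_i·y_{i+1} − x_{i+1}·y_i), indices taken mod 8.
Σ = (186) + (0) + (16) + (22) + (76) + (44) + (13) + (87) = 444
Area = |Σ|/2 = 222.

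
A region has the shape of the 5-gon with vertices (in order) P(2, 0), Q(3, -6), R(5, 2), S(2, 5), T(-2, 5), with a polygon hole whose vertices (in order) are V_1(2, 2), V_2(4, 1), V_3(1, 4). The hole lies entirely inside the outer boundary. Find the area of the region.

Outer boundary:
Apply Gauss's area formula: 2A = Σ (x_i·y_{i+1} − x_{i+1}·y_i), indices taken mod 5.
P→Q: (2)(-6) − (3)(0) = -12
Q→R: (3)(2) − (5)(-6) = 36
R→S: (5)(5) − (2)(2) = 21
S→T: (2)(5) − (-2)(5) = 20
T→P: (-2)(0) − (2)(5) = -10
Σ = 55
Area = |Σ|/2 = 27.5.
Hole:
Apply Gauss's area formula: 2A = Σ (x_i·y_{i+1} − x_{i+1}·y_i), indices taken mod 3.
V_1→V_2: (2)(1) − (4)(2) = -6
V_2→V_3: (4)(4) − (1)(1) = 15
V_3→V_1: (1)(2) − (2)(4) = -6
Σ = 3
Area = |Σ|/2 = 1.5.
Net area = 27.5 − 1.5 = 26.

26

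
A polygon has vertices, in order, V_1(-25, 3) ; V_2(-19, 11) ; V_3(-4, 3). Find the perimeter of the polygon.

|V_1V_2| = √((6)² + (8)²) = √100 = 10
|V_2V_3| = √((15)² + (-8)²) = √289 = 17
|V_3V_1| = √((-21)² + (0)²) = √441 = 21
Perimeter = 10 + 17 + 21 = 48.

48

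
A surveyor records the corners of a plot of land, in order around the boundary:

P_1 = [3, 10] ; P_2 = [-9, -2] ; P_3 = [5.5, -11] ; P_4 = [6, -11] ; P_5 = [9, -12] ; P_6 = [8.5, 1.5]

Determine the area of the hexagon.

P_1→P_2: (3)(-2) − (-9)(10) = 84
P_2→P_3: (-9)(-11) − (5.5)(-2) = 110
P_3→P_4: (5.5)(-11) − (6)(-11) = 5.5
P_4→P_5: (6)(-12) − (9)(-11) = 27
P_5→P_6: (9)(1.5) − (8.5)(-12) = 115.5
P_6→P_1: (8.5)(10) − (3)(1.5) = 80.5
Σ = 422.5
Area = |Σ|/2 = 211.25.

211.25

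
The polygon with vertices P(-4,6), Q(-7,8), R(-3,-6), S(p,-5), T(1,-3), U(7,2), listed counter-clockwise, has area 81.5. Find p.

Write out the shoelace sum; only the two edges meeting at S involve p:
2·Area = [((-3)·(-5) − p·(-6)) + (p·(-3) − 1·(-5))] + 149
       = 3·p + 169 = 163
⇒ p = -2.

-2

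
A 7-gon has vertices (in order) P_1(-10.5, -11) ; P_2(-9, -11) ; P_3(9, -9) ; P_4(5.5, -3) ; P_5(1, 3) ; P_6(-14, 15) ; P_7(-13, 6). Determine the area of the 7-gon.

306.25

Apply the surveyor's formula: 2A = Σ (x_i·y_{i+1} − x_{i+1}·y_i), indices taken mod 7.
Cross-terms: 16.5, 180, 22.5, 19.5, 57, 111, 206  ⇒  Σ = 612.5
Area = |Σ|/2 = 306.25.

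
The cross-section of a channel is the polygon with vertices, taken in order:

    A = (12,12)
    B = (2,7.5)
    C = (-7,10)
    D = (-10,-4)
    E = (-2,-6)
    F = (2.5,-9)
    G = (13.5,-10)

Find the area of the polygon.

365

Apply Gauss's area formula: 2A = Σ (x_i·y_{i+1} − x_{i+1}·y_i), indices taken mod 7.
Σ = (66) + (72.5) + (128) + (52) + (33) + (96.5) + (282) = 730
Area = |Σ|/2 = 365.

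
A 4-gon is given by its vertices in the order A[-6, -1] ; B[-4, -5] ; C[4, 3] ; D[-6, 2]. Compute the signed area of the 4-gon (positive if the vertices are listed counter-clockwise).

Apply the surveyor's formula: 2A = Σ (x_i·y_{i+1} − x_{i+1}·y_i), indices taken mod 4.
Σ = (26) + (8) + (26) + (18) = 78
Signed area = Σ/2 = 39 (positive ⇒ counter-clockwise traversal).

39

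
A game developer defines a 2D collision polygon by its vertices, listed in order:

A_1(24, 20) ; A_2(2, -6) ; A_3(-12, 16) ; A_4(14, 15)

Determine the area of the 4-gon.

Apply the surveyor's formula: 2A = Σ (x_i·y_{i+1} − x_{i+1}·y_i), indices taken mod 4.
Cross-terms: -184, -40, -404, -80  ⇒  Σ = -708
Area = |Σ|/2 = 354.

354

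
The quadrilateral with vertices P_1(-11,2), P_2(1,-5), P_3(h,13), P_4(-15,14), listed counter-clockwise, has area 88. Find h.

Write out the shoelace sum; only the two edges meeting at P_3 involve h:
2·Area = [(1·13 − h·(-5)) + (h·14 − (-15)·13)] + 177
       = 19·h + 385 = 176
⇒ h = -11.

-11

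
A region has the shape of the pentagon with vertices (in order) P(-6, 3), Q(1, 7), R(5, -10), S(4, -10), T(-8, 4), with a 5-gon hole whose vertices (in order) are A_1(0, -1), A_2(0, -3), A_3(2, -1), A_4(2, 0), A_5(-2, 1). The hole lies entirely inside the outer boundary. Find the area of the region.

76

Outer boundary:
Cross-terms: -45, -45, -10, -64, 0  ⇒  Σ = -164
Area = |Σ|/2 = 82.
Hole:
Cross-terms: 0, 6, 2, 2, 2  ⇒  Σ = 12
Area = |Σ|/2 = 6.
Net area = 82 − 6 = 76.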